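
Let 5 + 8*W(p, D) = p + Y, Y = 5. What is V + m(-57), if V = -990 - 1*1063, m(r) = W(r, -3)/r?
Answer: -16423/8 ≈ -2052.9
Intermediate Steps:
W(p, D) = p/8 (W(p, D) = -5/8 + (p + 5)/8 = -5/8 + (5 + p)/8 = -5/8 + (5/8 + p/8) = p/8)
m(r) = ⅛ (m(r) = (r/8)/r = ⅛)
V = -2053 (V = -990 - 1063 = -2053)
V + m(-57) = -2053 + ⅛ = -16423/8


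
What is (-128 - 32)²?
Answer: 25600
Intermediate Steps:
(-128 - 32)² = (-160)² = 25600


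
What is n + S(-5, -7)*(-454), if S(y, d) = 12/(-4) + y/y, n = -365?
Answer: 543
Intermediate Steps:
S(y, d) = -2 (S(y, d) = 12*(-1/4) + 1 = -3 + 1 = -2)
n + S(-5, -7)*(-454) = -365 - 2*(-454) = -365 + 908 = 543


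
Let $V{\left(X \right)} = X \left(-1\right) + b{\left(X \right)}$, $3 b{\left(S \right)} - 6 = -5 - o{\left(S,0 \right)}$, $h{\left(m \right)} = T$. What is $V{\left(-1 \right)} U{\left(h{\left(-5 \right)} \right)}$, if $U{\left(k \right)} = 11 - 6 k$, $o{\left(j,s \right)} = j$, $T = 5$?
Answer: $- \frac{95}{3} \approx -31.667$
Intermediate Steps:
$h{\left(m \right)} = 5$
$b{\left(S \right)} = \frac{1}{3} - \frac{S}{3}$ ($b{\left(S \right)} = 2 + \frac{-5 - S}{3} = 2 - \left(\frac{5}{3} + \frac{S}{3}\right) = \frac{1}{3} - \frac{S}{3}$)
$V{\left(X \right)} = \frac{1}{3} - \frac{4 X}{3}$ ($V{\left(X \right)} = X \left(-1\right) - \left(- \frac{1}{3} + \frac{X}{3}\right) = - X - \left(- \frac{1}{3} + \frac{X}{3}\right) = \frac{1}{3} - \frac{4 X}{3}$)
$V{\left(-1 \right)} U{\left(h{\left(-5 \right)} \right)} = \left(\frac{1}{3} - - \frac{4}{3}\right) \left(11 - 30\right) = \left(\frac{1}{3} + \frac{4}{3}\right) \left(11 - 30\right) = \frac{5}{3} \left(-19\right) = - \frac{95}{3}$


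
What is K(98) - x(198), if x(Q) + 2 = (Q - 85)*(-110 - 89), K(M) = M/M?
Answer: 22490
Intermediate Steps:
K(M) = 1
x(Q) = 16913 - 199*Q (x(Q) = -2 + (Q - 85)*(-110 - 89) = -2 + (-85 + Q)*(-199) = -2 + (16915 - 199*Q) = 16913 - 199*Q)
K(98) - x(198) = 1 - (16913 - 199*198) = 1 - (16913 - 39402) = 1 - 1*(-22489) = 1 + 22489 = 22490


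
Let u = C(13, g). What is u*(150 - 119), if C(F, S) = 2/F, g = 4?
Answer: 62/13 ≈ 4.7692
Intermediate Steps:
u = 2/13 ≈ 0.15385
u*(150 - 119) = 2*(150 - 119)/13 = (2/13)*31 = 62/13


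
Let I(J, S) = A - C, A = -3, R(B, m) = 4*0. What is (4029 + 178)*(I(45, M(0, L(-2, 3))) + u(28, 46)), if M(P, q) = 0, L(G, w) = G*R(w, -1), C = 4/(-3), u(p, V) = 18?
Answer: 206143/3 ≈ 68714.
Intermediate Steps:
R(B, m) = 0
C = -4/3 (C = 4*(-⅓) = -4/3 ≈ -1.3333)
L(G, w) = 0 (L(G, w) = G*0 = 0)
I(J, S) = -5/3 (I(J, S) = -3 - 1*(-4/3) = -3 + 4/3 = -5/3)
(4029 + 178)*(I(45, M(0, L(-2, 3))) + u(28, 46)) = (4029 + 178)*(-5/3 + 18) = 4207*(49/3) = 206143/3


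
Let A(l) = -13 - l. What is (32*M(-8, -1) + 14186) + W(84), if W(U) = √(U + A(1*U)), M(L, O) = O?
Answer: 14154 + I*√13 ≈ 14154.0 + 3.6056*I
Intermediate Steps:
W(U) = I*√13 (W(U) = √(U + (-13 - U)) = √(-13) = I*√13)
(32*M(-8, -1) + 14186) + W(84) = (32*(-1) + 14186) + I*√13 = (-32 + 14186) + I*√13 = 14154 + I*√13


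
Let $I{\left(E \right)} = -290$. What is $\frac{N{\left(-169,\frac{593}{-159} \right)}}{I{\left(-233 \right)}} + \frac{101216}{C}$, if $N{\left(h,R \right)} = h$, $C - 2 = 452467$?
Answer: $\frac{105819901}{131216010} \approx 0.80646$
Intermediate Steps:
$C = 452469$ ($C = 2 + 452467 = 452469$)
$\frac{N{\left(-169,\frac{593}{-159} \right)}}{I{\left(-233 \right)}} + \frac{101216}{C} = - \frac{169}{-290} + \frac{101216}{452469} = \left(-169\right) \left(- \frac{1}{290}\right) + 101216 \cdot \frac{1}{452469} = \frac{169}{290} + \frac{101216}{452469} = \frac{105819901}{131216010}$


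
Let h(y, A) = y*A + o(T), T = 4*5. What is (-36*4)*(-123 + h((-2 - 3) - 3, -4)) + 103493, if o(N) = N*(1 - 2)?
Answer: 119477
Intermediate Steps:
T = 20
o(N) = -N (o(N) = N*(-1) = -N)
h(y, A) = -20 + A*y (h(y, A) = y*A - 1*20 = A*y - 20 = -20 + A*y)
(-36*4)*(-123 + h((-2 - 3) - 3, -4)) + 103493 = (-36*4)*(-123 + (-20 - 4*((-2 - 3) - 3))) + 103493 = -144*(-123 + (-20 - 4*(-5 - 3))) + 103493 = -144*(-123 + (-20 - 4*(-8))) + 103493 = -144*(-123 + (-20 + 32)) + 103493 = -144*(-123 + 12) + 103493 = -144*(-111) + 103493 = 15984 + 103493 = 119477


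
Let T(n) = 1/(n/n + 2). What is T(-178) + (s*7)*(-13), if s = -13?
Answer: 3550/3 ≈ 1183.3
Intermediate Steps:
T(n) = 1/3 (T(n) = 1/(1 + 2) = 1/3)
T(-178) + (s*7)*(-13) = 1/3 - 13*7*(-13) = 1/3 - 91*(-13) = 1/3 + 1183 = 3550/3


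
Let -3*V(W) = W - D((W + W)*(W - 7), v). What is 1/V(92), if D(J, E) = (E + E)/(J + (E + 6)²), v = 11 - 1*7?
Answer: -11805/362018 ≈ -0.032609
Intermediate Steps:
v = 4 (v = 11 - 7 = 4)
D(J, E) = 2*E/(J + (6 + E)²) (D(J, E) = (2*E)/(J + (6 + E)²) = 2*E/(J + (6 + E)²))
V(W) = -W/3 + 8/(3*(100 + 2*W*(-7 + W))) (V(W) = -(W - 2*4/((W + W)*(W - 7) + (6 + 4)²))/3 = -(W - 2*4/((2*W)*(-7 + W) + 10²))/3 = -(W - 2*4/(2*W*(-7 + W) + 100))/3 = -(W - 2*4/(100 + 2*W*(-7 + W)))/3 = -(W - 8/(100 + 2*W*(-7 + W)))/3 = -W/3 + 8/(3*(100 + 2*W*(-7 + W))))
1/V(92) = 1/((4 - 1*92*(50 + 92*(-7 + 92)))/(3*(50 + 92*(-7 + 92)))) = 1/((4 - 1*92*(50 + 92*85))/(3*(50 + 92*85))) = 1/((4 - 1*92*(50 + 7820))/(3*(50 + 7820))) = 1/((⅓)*(4 - 1*92*7870)/7870) = 1/((⅓)*(1/7870)*(4 - 724040)) = 1/((⅓)*(1/7870)*(-724036)) = 1/(-362018/11805) = -11805/362018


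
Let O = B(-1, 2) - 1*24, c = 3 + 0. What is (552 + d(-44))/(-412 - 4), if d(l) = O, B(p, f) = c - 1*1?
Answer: -265/208 ≈ -1.2740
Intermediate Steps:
c = 3
B(p, f) = 2 (B(p, f) = 3 - 1*1 = 3 - 1 = 2)
O = -22 (O = 2 - 1*24 = 2 - 24 = -22)
d(l) = -22
(552 + d(-44))/(-412 - 4) = (552 - 22)/(-412 - 4) = 530/(-416) = 530*(-1/416) = -265/208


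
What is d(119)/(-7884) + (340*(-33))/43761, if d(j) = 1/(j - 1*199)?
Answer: -2358878213/9200312640 ≈ -0.25639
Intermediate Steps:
d(j) = 1/(-199 + j) (d(j) = 1/(j - 199) = 1/(-199 + j))
d(119)/(-7884) + (340*(-33))/43761 = 1/((-199 + 119)*(-7884)) + (340*(-33))/43761 = -1/7884/(-80) - 11220*1/43761 = -1/80*(-1/7884) - 3740/14587 = 1/630720 - 3740/14587 = -2358878213/9200312640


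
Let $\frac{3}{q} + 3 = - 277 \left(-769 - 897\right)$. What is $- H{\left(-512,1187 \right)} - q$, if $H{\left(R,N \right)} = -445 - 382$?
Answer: $\frac{381643130}{461479} \approx 827.0$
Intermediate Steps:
$H{\left(R,N \right)} = -827$
$q = \frac{3}{461479}$ ($q = \frac{3}{-3 - 277 \left(-769 - 897\right)} = \frac{3}{-3 - -461482} = \frac{3}{-3 + 461482} = \frac{3}{461479} \approx 6.5008 \cdot 10^{-6}$)
$- H{\left(-512,1187 \right)} - q = \left(-1\right) \left(-827\right) - \frac{3}{461479} = 827 - \frac{3}{461479} = \frac{381643130}{461479}$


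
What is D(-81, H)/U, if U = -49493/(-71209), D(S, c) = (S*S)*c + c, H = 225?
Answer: 105136528050/49493 ≈ 2.1243e+6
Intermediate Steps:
D(S, c) = c + c*S² (D(S, c) = S²*c + c = c*S² + c = c + c*S²)
U = 49493/71209 (U = -49493*(-1/71209) = 49493/71209 ≈ 0.69504)
D(-81, H)/U = (225*(1 + (-81)²))/(49493/71209) = (225*(1 + 6561))*(71209/49493) = (225*6562)*(71209/49493) = 1476450*(71209/49493) = 105136528050/49493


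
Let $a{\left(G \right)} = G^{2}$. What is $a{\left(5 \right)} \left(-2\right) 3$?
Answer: $-150$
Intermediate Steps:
$a{\left(5 \right)} \left(-2\right) 3 = 5^{2} \left(-2\right) 3 = 25 \left(-2\right) 3 = \left(-50\right) 3 = -150$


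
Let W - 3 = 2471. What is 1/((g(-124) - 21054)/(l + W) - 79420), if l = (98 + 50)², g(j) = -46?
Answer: -12189/968060930 ≈ -1.2591e-5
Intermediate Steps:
W = 2474 (W = 3 + 2471 = 2474)
l = 21904 (l = 148² = 21904)
1/((g(-124) - 21054)/(l + W) - 79420) = 1/((-46 - 21054)/(21904 + 2474) - 79420) = 1/(-21100/24378 - 79420) = 1/(-21100*1/24378 - 79420) = 1/(-10550/12189 - 79420) = 1/(-968060930/12189) = -12189/968060930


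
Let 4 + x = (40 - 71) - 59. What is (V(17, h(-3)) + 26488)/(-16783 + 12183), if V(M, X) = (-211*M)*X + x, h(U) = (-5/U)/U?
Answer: -255481/41400 ≈ -6.1710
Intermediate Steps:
x = -94 (x = -4 + ((40 - 71) - 59) = -4 + (-31 - 59) = -4 - 90 = -94)
h(U) = -5/U²
V(M, X) = -94 - 211*M*X (V(M, X) = (-211*M)*X - 94 = -211*M*X - 94 = -94 - 211*M*X)
(V(17, h(-3)) + 26488)/(-16783 + 12183) = ((-94 - 211*17*(-5/(-3)²)) + 26488)/(-16783 + 12183) = ((-94 - 211*17*(-5*⅑)) + 26488)/(-4600) = ((-94 - 211*17*(-5/9)) + 26488)*(-1/4600) = ((-94 + 17935/9) + 26488)*(-1/4600) = (17089/9 + 26488)*(-1/4600) = (255481/9)*(-1/4600) = -255481/41400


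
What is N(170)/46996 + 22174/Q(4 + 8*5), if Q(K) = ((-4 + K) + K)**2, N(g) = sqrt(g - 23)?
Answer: 11087/3528 + 7*sqrt(3)/46996 ≈ 3.1428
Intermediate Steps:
N(g) = sqrt(-23 + g)
Q(K) = (-4 + 2*K)**2
N(170)/46996 + 22174/Q(4 + 8*5) = sqrt(-23 + 170)/46996 + 22174/((4*(-2 + (4 + 8*5))**2)) = sqrt(147)*(1/46996) + 22174/((4*(-2 + (4 + 40))**2)) = (7*sqrt(3))*(1/46996) + 22174/((4*(-2 + 44)**2)) = 7*sqrt(3)/46996 + 22174/((4*42**2)) = 7*sqrt(3)/46996 + 22174/((4*1764)) = 7*sqrt(3)/46996 + 22174/7056 = 7*sqrt(3)/46996 + 22174*(1/7056) = 7*sqrt(3)/46996 + 11087/3528 = 11087/3528 + 7*sqrt(3)/46996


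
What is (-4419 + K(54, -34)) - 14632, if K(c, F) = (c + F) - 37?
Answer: -19068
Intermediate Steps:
K(c, F) = -37 + F + c (K(c, F) = (F + c) - 37 = -37 + F + c)
(-4419 + K(54, -34)) - 14632 = (-4419 + (-37 - 34 + 54)) - 14632 = (-4419 - 17) - 14632 = -4436 - 14632 = -19068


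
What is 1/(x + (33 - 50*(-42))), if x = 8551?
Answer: 1/10684 ≈ 9.3598e-5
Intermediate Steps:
1/(x + (33 - 50*(-42))) = 1/(8551 + (33 - 50*(-42))) = 1/(8551 + (33 + 2100)) = 1/(8551 + 2133) = 1/10684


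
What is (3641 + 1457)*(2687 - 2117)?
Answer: 2905860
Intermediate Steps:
(3641 + 1457)*(2687 - 2117) = 5098*570 = 2905860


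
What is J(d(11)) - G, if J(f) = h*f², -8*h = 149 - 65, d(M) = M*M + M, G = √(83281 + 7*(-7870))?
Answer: -182952 - √28191 ≈ -1.8312e+5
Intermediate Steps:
G = √28191 (G = √(83281 - 55090) = √28191 ≈ 167.90)
d(M) = M + M² (d(M) = M² + M = M + M²)
h = -21/2 (h = -(149 - 65)/8 = -⅛*84 = -21/2 ≈ -10.500)
J(f) = -21*f²/2
J(d(11)) - G = -21*121*(1 + 11)²/2 - √28191 = -21*(11*12)²/2 - √28191 = -21/2*132² - √28191 = -21/2*17424 - √28191 = -182952 - √28191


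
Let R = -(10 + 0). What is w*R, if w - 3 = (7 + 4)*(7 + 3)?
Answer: -1130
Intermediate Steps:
R = -10 (R = -1*10 = -10)
w = 113 (w = 3 + (7 + 4)*(7 + 3) = 3 + 11*10 = 3 + 110 = 113)
w*R = 113*(-10) = -1130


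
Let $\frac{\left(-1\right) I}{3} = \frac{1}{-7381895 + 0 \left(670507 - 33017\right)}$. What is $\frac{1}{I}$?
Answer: $\frac{7381895}{3} \approx 2.4606 \cdot 10^{6}$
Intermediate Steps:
$I = \frac{3}{7381895}$ ($I = - \frac{3}{-7381895 + 0 \left(670507 - 33017\right)} = - \frac{3}{-7381895 + 0 \cdot 637490} = - \frac{3}{-7381895 + 0} = - \frac{3}{-7381895} = \left(-3\right) \left(- \frac{1}{7381895}\right) = \frac{3}{7381895} \approx 4.064 \cdot 10^{-7}$)
$\frac{1}{I} = \frac{1}{\frac{3}{7381895}} = \frac{7381895}{3}$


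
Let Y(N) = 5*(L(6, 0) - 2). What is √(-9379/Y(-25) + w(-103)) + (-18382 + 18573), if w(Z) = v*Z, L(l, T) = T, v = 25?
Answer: 191 + 3*I*√18190/10 ≈ 191.0 + 40.461*I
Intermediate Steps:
w(Z) = 25*Z
Y(N) = -10 (Y(N) = 5*(0 - 2) = 5*(-2) = -10)
√(-9379/Y(-25) + w(-103)) + (-18382 + 18573) = √(-9379/(-10) + 25*(-103)) + (-18382 + 18573) = √(-9379*(-⅒) - 2575) + 191 = √(9379/10 - 2575) + 191 = √(-16371/10) + 191 = 3*I*√18190/10 + 191 = 191 + 3*I*√18190/10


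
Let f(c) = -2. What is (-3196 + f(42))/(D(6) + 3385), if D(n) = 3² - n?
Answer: -1599/1694 ≈ -0.94392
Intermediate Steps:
D(n) = 9 - n
(-3196 + f(42))/(D(6) + 3385) = (-3196 - 2)/((9 - 1*6) + 3385) = -3198/((9 - 6) + 3385) = -3198/(3 + 3385) = -3198/3388 = -3198*1/3388 = -1599/1694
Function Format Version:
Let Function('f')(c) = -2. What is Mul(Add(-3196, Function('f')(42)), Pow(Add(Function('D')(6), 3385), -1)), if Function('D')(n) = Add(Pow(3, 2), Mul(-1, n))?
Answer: Rational(-1599, 1694) ≈ -0.94392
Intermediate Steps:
Function('D')(n) = Add(9, Mul(-1, n))
Mul(Add(-3196, Function('f')(42)), Pow(Add(Function('D')(6), 3385), -1)) = Mul(Add(-3196, -2), Pow(Add(Add(9, Mul(-1, 6)), 3385), -1)) = Mul(-3198, Pow(Add(Add(9, -6), 3385), -1)) = Mul(-3198, Pow(Add(3, 3385), -1)) = Mul(-3198, Pow(3388, -1)) = Mul(-3198, Rational(1, 3388)) = Rational(-1599, 1694)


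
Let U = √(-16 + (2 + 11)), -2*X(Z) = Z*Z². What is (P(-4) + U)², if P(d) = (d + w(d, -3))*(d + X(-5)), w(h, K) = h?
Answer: (-468 + I*√3)² ≈ 2.1902e+5 - 1621.0*I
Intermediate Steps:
X(Z) = -Z³/2 (X(Z) = -Z*Z²/2 = -Z³/2)
P(d) = 2*d*(125/2 + d) (P(d) = (d + d)*(d - ½*(-5)³) = (2*d)*(d - ½*(-125)) = (2*d)*(d + 125/2) = (2*d)*(125/2 + d) = 2*d*(125/2 + d))
U = I*√3 (U = √(-16 + 13) = √(-3) = I*√3 ≈ 1.732*I)
(P(-4) + U)² = (-4*(125 + 2*(-4)) + I*√3)² = (-4*(125 - 8) + I*√3)² = (-4*117 + I*√3)² = (-468 + I*√3)²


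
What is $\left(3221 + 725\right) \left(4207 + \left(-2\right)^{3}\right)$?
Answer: $16569254$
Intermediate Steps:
$\left(3221 + 725\right) \left(4207 + \left(-2\right)^{3}\right) = 3946 \left(4207 - 8\right) = 3946 \cdot 4199 = 16569254$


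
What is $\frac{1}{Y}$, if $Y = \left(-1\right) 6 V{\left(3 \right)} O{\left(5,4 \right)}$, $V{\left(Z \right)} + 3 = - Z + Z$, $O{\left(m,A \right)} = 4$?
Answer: $\frac{1}{72} \approx 0.013889$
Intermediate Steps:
$V{\left(Z \right)} = -3$ ($V{\left(Z \right)} = -3 + \left(- Z + Z\right) = -3 + 0 = -3$)
$Y = 72$ ($Y = \left(-1\right) 6 \left(-3\right) 4 = \left(-6\right) \left(-3\right) 4 = 18 \cdot 4 = 72$)
$\frac{1}{Y} = \frac{1}{72}$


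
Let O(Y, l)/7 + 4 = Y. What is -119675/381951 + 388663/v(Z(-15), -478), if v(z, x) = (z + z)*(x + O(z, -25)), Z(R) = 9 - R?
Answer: -50130609571/2065591008 ≈ -24.269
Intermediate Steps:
O(Y, l) = -28 + 7*Y
v(z, x) = 2*z*(-28 + x + 7*z) (v(z, x) = (z + z)*(x + (-28 + 7*z)) = (2*z)*(-28 + x + 7*z) = 2*z*(-28 + x + 7*z))
-119675/381951 + 388663/v(Z(-15), -478) = -119675/381951 + 388663/((2*(9 - 1*(-15))*(-28 - 478 + 7*(9 - 1*(-15))))) = -119675*1/381951 + 388663/((2*(9 + 15)*(-28 - 478 + 7*(9 + 15)))) = -119675/381951 + 388663/((2*24*(-28 - 478 + 7*24))) = -119675/381951 + 388663/((2*24*(-28 - 478 + 168))) = -119675/381951 + 388663/((2*24*(-338))) = -119675/381951 + 388663/(-16224) = -119675/381951 + 388663*(-1/16224) = -119675/381951 - 388663/16224 = -50130609571/2065591008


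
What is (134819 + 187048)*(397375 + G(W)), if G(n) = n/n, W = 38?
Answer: 127902220992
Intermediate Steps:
G(n) = 1
(134819 + 187048)*(397375 + G(W)) = (134819 + 187048)*(397375 + 1) = 321867*397376 = 127902220992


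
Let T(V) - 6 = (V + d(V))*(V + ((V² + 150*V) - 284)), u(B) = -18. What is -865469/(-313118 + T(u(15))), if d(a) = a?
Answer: 865469/216704 ≈ 3.9938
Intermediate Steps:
T(V) = 6 + 2*V*(-284 + V² + 151*V) (T(V) = 6 + (V + V)*(V + ((V² + 150*V) - 284)) = 6 + (2*V)*(V + (-284 + V² + 150*V)) = 6 + (2*V)*(-284 + V² + 151*V) = 6 + 2*V*(-284 + V² + 151*V))
-865469/(-313118 + T(u(15))) = -865469/(-313118 + (6 - 568*(-18) + 2*(-18)³ + 302*(-18)²)) = -865469/(-313118 + (6 + 10224 + 2*(-5832) + 302*324)) = -865469/(-313118 + (6 + 10224 - 11664 + 97848)) = -865469/(-313118 + 96414) = -865469/(-216704) = -865469*(-1/216704) = 865469/216704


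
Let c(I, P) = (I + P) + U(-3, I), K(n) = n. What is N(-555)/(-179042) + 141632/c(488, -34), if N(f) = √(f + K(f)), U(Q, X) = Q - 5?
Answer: 70816/223 - I*√1110/179042 ≈ 317.56 - 0.00018608*I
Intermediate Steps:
U(Q, X) = -5 + Q
c(I, P) = -8 + I + P (c(I, P) = (I + P) + (-5 - 3) = (I + P) - 8 = -8 + I + P)
N(f) = √2*√f (N(f) = √(f + f) = √(2*f) = √2*√f)
N(-555)/(-179042) + 141632/c(488, -34) = (√2*√(-555))/(-179042) + 141632/(-8 + 488 - 34) = (√2*(I*√555))*(-1/179042) + 141632/446 = (I*√1110)*(-1/179042) + 141632*(1/446) = -I*√1110/179042 + 70816/223 = 70816/223 - I*√1110/179042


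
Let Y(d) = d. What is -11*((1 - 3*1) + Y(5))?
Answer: -33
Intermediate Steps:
-11*((1 - 3*1) + Y(5)) = -11*((1 - 3*1) + 5) = -11*((1 - 3) + 5) = -11*(-2 + 5) = -11*3 = -33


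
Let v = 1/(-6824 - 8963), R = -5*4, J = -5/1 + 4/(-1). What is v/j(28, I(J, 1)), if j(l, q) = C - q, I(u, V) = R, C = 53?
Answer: -1/1152451 ≈ -8.6772e-7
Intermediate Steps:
J = -9 (J = -5*1 + 4*(-1) = -5 - 4 = -9)
R = -20
I(u, V) = -20
v = -1/15787 (v = 1/(-15787) = -1/15787 ≈ -6.3343e-5)
j(l, q) = 53 - q
v/j(28, I(J, 1)) = -1/(15787*(53 - 1*(-20))) = -1/(15787*(53 + 20)) = -1/15787/73 = -1/15787*1/73 = -1/1152451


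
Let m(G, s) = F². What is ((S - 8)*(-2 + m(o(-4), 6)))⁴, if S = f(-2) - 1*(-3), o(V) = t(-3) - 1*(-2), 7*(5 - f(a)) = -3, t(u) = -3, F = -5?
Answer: 22667121/2401 ≈ 9440.7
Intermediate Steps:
f(a) = 38/7 (f(a) = 5 - ⅐*(-3) = 5 + 3/7 = 38/7)
o(V) = -1 (o(V) = -3 - 1*(-2) = -3 + 2 = -1)
m(G, s) = 25 (m(G, s) = (-5)² = 25)
S = 59/7 (S = 38/7 - 1*(-3) = 38/7 + 3 = 59/7 ≈ 8.4286)
((S - 8)*(-2 + m(o(-4), 6)))⁴ = ((59/7 - 8)*(-2 + 25))⁴ = ((3/7)*23)⁴ = (69/7)⁴ = 22667121/2401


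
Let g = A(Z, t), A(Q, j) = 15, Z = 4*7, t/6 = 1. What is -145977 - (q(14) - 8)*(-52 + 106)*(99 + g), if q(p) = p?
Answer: -182913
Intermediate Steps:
t = 6 (t = 6*1 = 6)
Z = 28
g = 15
-145977 - (q(14) - 8)*(-52 + 106)*(99 + g) = -145977 - (14 - 8)*(-52 + 106)*(99 + 15) = -145977 - 6*54*114 = -145977 - 324*114 = -145977 - 1*36936 = -145977 - 36936 = -182913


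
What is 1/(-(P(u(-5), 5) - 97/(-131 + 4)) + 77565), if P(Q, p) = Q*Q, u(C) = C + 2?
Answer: 127/9849515 ≈ 1.2894e-5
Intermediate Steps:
u(C) = 2 + C
P(Q, p) = Q**2
1/(-(P(u(-5), 5) - 97/(-131 + 4)) + 77565) = 1/(-((2 - 5)**2 - 97/(-131 + 4)) + 77565) = 1/(-((-3)**2 - 97/(-127)) + 77565) = 1/(-(9 - 1/127*(-97)) + 77565) = 1/(-(9 + 97/127) + 77565) = 1/(-1*1240/127 + 77565) = 1/(-1240/127 + 77565) = 1/(9849515/127) = 127/9849515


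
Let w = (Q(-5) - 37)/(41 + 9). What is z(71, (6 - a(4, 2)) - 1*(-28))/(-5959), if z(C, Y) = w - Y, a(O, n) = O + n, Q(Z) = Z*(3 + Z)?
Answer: 1427/297950 ≈ 0.0047894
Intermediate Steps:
w = -27/50 (w = (-5*(3 - 5) - 37)/(41 + 9) = (-5*(-2) - 37)/50 = (10 - 37)*(1/50) = -27*1/50 = -27/50 ≈ -0.54000)
z(C, Y) = -27/50 - Y
z(71, (6 - a(4, 2)) - 1*(-28))/(-5959) = (-27/50 - ((6 - (4 + 2)) - 1*(-28)))/(-5959) = (-27/50 - ((6 - 1*6) + 28))*(-1/5959) = (-27/50 - ((6 - 6) + 28))*(-1/5959) = (-27/50 - (0 + 28))*(-1/5959) = (-27/50 - 1*28)*(-1/5959) = (-27/50 - 28)*(-1/5959) = -1427/50*(-1/5959) = 1427/297950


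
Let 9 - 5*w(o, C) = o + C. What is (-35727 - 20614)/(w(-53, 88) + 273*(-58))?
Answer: 281705/79196 ≈ 3.5571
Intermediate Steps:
w(o, C) = 9/5 - C/5 - o/5 (w(o, C) = 9/5 - (o + C)/5 = 9/5 - (C + o)/5 = 9/5 + (-C/5 - o/5) = 9/5 - C/5 - o/5)
(-35727 - 20614)/(w(-53, 88) + 273*(-58)) = (-35727 - 20614)/((9/5 - ⅕*88 - ⅕*(-53)) + 273*(-58)) = -56341/((9/5 - 88/5 + 53/5) - 15834) = -56341/(-26/5 - 15834) = -56341/(-79196/5) = -56341*(-5/79196) = 281705/79196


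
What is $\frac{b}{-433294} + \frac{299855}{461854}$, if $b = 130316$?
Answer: $\frac{34869203253}{100059283538} \approx 0.34849$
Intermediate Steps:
$\frac{b}{-433294} + \frac{299855}{461854} = \frac{130316}{-433294} + \frac{299855}{461854} = 130316 \left(- \frac{1}{433294}\right) + 299855 \cdot \frac{1}{461854} = - \frac{65158}{216647} + \frac{299855}{461854} = \frac{34869203253}{100059283538}$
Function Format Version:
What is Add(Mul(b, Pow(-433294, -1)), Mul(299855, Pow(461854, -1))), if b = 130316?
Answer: Rational(34869203253, 100059283538) ≈ 0.34849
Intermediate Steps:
Add(Mul(b, Pow(-433294, -1)), Mul(299855, Pow(461854, -1))) = Add(Mul(130316, Pow(-433294, -1)), Mul(299855, Pow(461854, -1))) = Add(Mul(130316, Rational(-1, 433294)), Mul(299855, Rational(1, 461854))) = Add(Rational(-65158, 216647), Rational(299855, 461854)) = Rational(34869203253, 100059283538)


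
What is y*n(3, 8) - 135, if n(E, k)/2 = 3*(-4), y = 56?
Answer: -1479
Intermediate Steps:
n(E, k) = -24 (n(E, k) = 2*(3*(-4)) = 2*(-12) = -24)
y*n(3, 8) - 135 = 56*(-24) - 135 = -1344 - 135 = -1479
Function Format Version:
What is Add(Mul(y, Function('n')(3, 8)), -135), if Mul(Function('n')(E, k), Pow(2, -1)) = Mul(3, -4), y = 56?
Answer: -1479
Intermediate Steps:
Function('n')(E, k) = -24 (Function('n')(E, k) = Mul(2, Mul(3, -4)) = Mul(2, -12) = -24)
Add(Mul(y, Function('n')(3, 8)), -135) = Add(Mul(56, -24), -135) = Add(-1344, -135) = -1479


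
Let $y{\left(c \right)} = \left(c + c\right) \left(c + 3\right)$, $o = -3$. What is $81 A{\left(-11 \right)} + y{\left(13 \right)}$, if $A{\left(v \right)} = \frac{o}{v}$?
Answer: $\frac{4819}{11} \approx 438.09$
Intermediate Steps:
$A{\left(v \right)} = - \frac{3}{v}$
$y{\left(c \right)} = 2 c \left(3 + c\right)$
$81 A{\left(-11 \right)} + y{\left(13 \right)} = 81 \left(- \frac{3}{-11}\right) + 2 \cdot 13 \left(3 + 13\right) = 81 \left(\left(-3\right) \left(- \frac{1}{11}\right)\right) + 2 \cdot 13 \cdot 16 = 81 \cdot \frac{3}{11} + 416 = \frac{243}{11} + 416 = \frac{4819}{11}$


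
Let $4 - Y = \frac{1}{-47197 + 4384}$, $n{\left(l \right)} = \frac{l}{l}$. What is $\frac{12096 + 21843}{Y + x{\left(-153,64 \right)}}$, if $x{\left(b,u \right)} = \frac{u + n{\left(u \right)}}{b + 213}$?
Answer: $\frac{5812121628}{870535} \approx 6676.5$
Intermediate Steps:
$n{\left(l \right)} = 1$
$x{\left(b,u \right)} = \frac{1 + u}{213 + b}$ ($x{\left(b,u \right)} = \frac{u + 1}{b + 213} = \frac{1 + u}{213 + b}$)
$Y = \frac{171253}{42813}$ ($Y = 4 - \frac{1}{-47197 + 4384} = 4 - \frac{1}{-42813} = 4 - - \frac{1}{42813} = 4 + \frac{1}{42813} = \frac{171253}{42813} \approx 4.0$)
$\frac{12096 + 21843}{Y + x{\left(-153,64 \right)}} = \frac{12096 + 21843}{\frac{171253}{42813} + \frac{1 + 64}{213 - 153}} = \frac{33939}{\frac{171253}{42813} + \frac{1}{60} \cdot 65} = \frac{33939}{\frac{171253}{42813} + \frac{13}{12}} = \frac{33939}{\frac{870535}{171252}} = 33939 \cdot \frac{171252}{870535} = \frac{5812121628}{870535}$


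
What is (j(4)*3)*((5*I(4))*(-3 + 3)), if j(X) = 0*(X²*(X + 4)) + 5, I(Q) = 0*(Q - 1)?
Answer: 0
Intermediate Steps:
I(Q) = 0 (I(Q) = 0*(-1 + Q) = 0)
j(X) = 5 (j(X) = 0*(X²*(4 + X)) + 5 = 0 + 5 = 5)
(j(4)*3)*((5*I(4))*(-3 + 3)) = (5*3)*((5*0)*(-3 + 3)) = 15*(0*0) = 15*0 = 0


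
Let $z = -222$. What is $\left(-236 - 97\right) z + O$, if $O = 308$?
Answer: $74234$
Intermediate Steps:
$\left(-236 - 97\right) z + O = \left(-236 - 97\right) \left(-222\right) + 308 = \left(-333\right) \left(-222\right) + 308 = 73926 + 308 = 74234$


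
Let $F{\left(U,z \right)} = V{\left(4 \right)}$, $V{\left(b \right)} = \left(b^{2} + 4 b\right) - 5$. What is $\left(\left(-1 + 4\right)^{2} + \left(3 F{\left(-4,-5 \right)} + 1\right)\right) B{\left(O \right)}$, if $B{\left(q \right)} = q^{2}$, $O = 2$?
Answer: $364$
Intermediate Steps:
$V{\left(b \right)} = -5 + b^{2} + 4 b$
$F{\left(U,z \right)} = 27$ ($F{\left(U,z \right)} = -5 + 4^{2} + 4 \cdot 4 = -5 + 16 + 16 = 27$)
$\left(\left(-1 + 4\right)^{2} + \left(3 F{\left(-4,-5 \right)} + 1\right)\right) B{\left(O \right)} = \left(\left(-1 + 4\right)^{2} + \left(3 \cdot 27 + 1\right)\right) 2^{2} = \left(3^{2} + \left(81 + 1\right)\right) 4 = \left(9 + 82\right) 4 = 91 \cdot 4 = 364$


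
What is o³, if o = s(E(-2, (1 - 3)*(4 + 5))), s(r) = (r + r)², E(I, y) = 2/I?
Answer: 64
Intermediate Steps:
s(r) = 4*r² (s(r) = (2*r)² = 4*r²)
o = 4 (o = 4*(2/(-2))² = 4*(2*(-½))² = 4*(-1)² = 4*1 = 4)
o³ = 4³ = 64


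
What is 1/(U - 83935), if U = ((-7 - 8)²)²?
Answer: -1/33310 ≈ -3.0021e-5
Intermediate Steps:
U = 50625 (U = ((-15)²)² = 225² = 50625)
1/(U - 83935) = 1/(50625 - 83935) = 1/(-33310) = -1/33310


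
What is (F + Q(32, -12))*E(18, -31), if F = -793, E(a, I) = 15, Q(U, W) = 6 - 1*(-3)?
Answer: -11760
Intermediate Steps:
Q(U, W) = 9 (Q(U, W) = 6 + 3 = 9)
(F + Q(32, -12))*E(18, -31) = (-793 + 9)*15 = -784*15 = -11760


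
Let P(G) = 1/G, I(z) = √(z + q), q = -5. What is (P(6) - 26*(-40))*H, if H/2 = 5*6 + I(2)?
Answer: 62410 + 6241*I*√3/3 ≈ 62410.0 + 3603.2*I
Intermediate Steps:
I(z) = √(-5 + z) (I(z) = √(z - 5) = √(-5 + z))
H = 60 + 2*I*√3 (H = 2*(5*6 + √(-5 + 2)) = 2*(30 + √(-3)) = 2*(30 + I*√3) = 60 + 2*I*√3 ≈ 60.0 + 3.4641*I)
(P(6) - 26*(-40))*H = (1/6 - 26*(-40))*(60 + 2*I*√3) = (⅙ + 1040)*(60 + 2*I*√3) = 6241*(60 + 2*I*√3)/6 = 62410 + 6241*I*√3/3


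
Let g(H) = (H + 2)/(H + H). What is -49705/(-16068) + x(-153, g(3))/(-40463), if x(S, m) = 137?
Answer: 2009012099/650159484 ≈ 3.0900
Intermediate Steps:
g(H) = (2 + H)/(2*H) (g(H) = (2 + H)/((2*H)) = (2 + H)*(1/(2*H)) = (2 + H)/(2*H))
-49705/(-16068) + x(-153, g(3))/(-40463) = -49705/(-16068) + 137/(-40463) = -49705*(-1/16068) + 137*(-1/40463) = 49705/16068 - 137/40463 = 2009012099/650159484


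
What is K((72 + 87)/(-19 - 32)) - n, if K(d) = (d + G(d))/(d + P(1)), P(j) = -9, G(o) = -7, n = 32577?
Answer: -3355345/103 ≈ -32576.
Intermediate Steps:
K(d) = (-7 + d)/(-9 + d) (K(d) = (d - 7)/(d - 9) = (-7 + d)/(-9 + d))
K((72 + 87)/(-19 - 32)) - n = (-7 + (72 + 87)/(-19 - 32))/(-9 + (72 + 87)/(-19 - 32)) - 1*32577 = (-7 + 159/(-51))/(-9 + 159/(-51)) - 32577 = (-7 + 159*(-1/51))/(-9 + 159*(-1/51)) - 32577 = (-7 - 53/17)/(-9 - 53/17) - 32577 = -172/17/(-206/17) - 32577 = -17/206*(-172/17) - 32577 = 86/103 - 32577 = -3355345/103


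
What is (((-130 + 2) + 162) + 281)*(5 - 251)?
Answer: -77490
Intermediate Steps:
(((-130 + 2) + 162) + 281)*(5 - 251) = ((-128 + 162) + 281)*(-246) = (34 + 281)*(-246) = 315*(-246) = -77490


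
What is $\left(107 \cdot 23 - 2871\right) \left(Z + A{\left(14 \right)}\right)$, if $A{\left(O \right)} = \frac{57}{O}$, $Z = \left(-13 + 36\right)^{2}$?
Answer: $- \frac{1529915}{7} \approx -2.1856 \cdot 10^{5}$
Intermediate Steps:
$Z = 529$ ($Z = 23^{2} = 529$)
$\left(107 \cdot 23 - 2871\right) \left(Z + A{\left(14 \right)}\right) = \left(107 \cdot 23 - 2871\right) \left(529 + \frac{57}{14}\right) = \left(2461 - 2871\right) \left(529 + 57 \cdot \frac{1}{14}\right) = - 410 \left(529 + \frac{57}{14}\right) = \left(-410\right) \frac{7463}{14} = - \frac{1529915}{7}$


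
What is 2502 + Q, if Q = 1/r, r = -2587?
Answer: 6472673/2587 ≈ 2502.0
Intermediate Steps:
Q = -1/2587 (Q = 1/(-2587) = -1/2587 ≈ -0.00038655)
2502 + Q = 2502 - 1/2587 = 6472673/2587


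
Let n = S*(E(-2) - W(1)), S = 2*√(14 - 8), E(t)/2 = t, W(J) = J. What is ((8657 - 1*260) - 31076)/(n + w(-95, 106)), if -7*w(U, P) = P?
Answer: -8413909/9082 + 5556355*√6/9082 ≈ 572.16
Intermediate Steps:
E(t) = 2*t
w(U, P) = -P/7
S = 2*√6 ≈ 4.8990
n = -10*√6 (n = (2*√6)*(2*(-2) - 1*1) = (2*√6)*(-4 - 1) = (2*√6)*(-5) = -10*√6 ≈ -24.495)
((8657 - 1*260) - 31076)/(n + w(-95, 106)) = ((8657 - 1*260) - 31076)/(-10*√6 - ⅐*106) = ((8657 - 260) - 31076)/(-10*√6 - 106/7) = (8397 - 31076)/(-106/7 - 10*√6) = -22679/(-106/7 - 10*√6)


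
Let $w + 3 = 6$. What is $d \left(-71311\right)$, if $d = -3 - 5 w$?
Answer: $1283598$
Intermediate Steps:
$w = 3$ ($w = -3 + 6 = 3$)
$d = -18$ ($d = -3 - 15 = -18$)
$d \left(-71311\right) = \left(-18\right) \left(-71311\right) = 1283598$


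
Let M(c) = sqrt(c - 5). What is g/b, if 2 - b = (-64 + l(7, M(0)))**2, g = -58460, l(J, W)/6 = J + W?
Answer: 29230*I/(132*sqrt(5) + 151*I) ≈ 40.154 + 78.489*I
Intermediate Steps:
M(c) = sqrt(-5 + c)
l(J, W) = 6*J + 6*W (l(J, W) = 6*(J + W) = 6*J + 6*W)
b = 2 - (-22 + 6*I*sqrt(5))**2 (b = 2 - (-64 + (6*7 + 6*sqrt(-5 + 0)))**2 = 2 - (-64 + (42 + 6*sqrt(-5)))**2 = 2 - (-64 + (42 + 6*(I*sqrt(5))))**2 = 2 - (-64 + (42 + 6*I*sqrt(5)))**2 = 2 - (-22 + 6*I*sqrt(5))**2 ≈ -302.0 + 590.32*I)
g/b = -58460/(-302 + 264*I*sqrt(5))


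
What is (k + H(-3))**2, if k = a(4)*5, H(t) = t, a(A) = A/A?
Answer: 4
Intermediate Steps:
a(A) = 1
k = 5 (k = 1*5 = 5)
(k + H(-3))**2 = (5 - 3)**2 = 2**2 = 4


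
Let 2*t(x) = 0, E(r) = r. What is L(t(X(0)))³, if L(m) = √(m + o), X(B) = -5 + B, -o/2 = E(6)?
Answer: -24*I*√3 ≈ -41.569*I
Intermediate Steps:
o = -12 (o = -2*6 = -12)
t(x) = 0 (t(x) = (½)*0 = 0)
L(m) = √(-12 + m) (L(m) = √(m - 12) = √(-12 + m))
L(t(X(0)))³ = (√(-12 + 0))³ = (√(-12))³ = (2*I*√3)³ = -24*I*√3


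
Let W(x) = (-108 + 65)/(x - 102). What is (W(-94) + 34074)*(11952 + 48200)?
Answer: 100431989786/49 ≈ 2.0496e+9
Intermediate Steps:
W(x) = -43/(-102 + x)
(W(-94) + 34074)*(11952 + 48200) = (-43/(-102 - 94) + 34074)*(11952 + 48200) = (-43/(-196) + 34074)*60152 = (-43*(-1/196) + 34074)*60152 = (43/196 + 34074)*60152 = (6678547/196)*60152 = 100431989786/49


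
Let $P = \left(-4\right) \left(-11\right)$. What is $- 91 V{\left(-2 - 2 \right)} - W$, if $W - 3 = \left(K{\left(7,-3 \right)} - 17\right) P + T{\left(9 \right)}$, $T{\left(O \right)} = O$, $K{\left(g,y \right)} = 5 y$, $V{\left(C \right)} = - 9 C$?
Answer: $-1880$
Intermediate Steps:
$P = 44$
$W = -1396$ ($W = 3 + \left(\left(5 \left(-3\right) - 17\right) 44 + 9\right) = 3 + \left(\left(-15 - 17\right) 44 + 9\right) = 3 + \left(\left(-32\right) 44 + 9\right) = 3 + \left(-1408 + 9\right) = 3 - 1399 = -1396$)
$- 91 V{\left(-2 - 2 \right)} - W = - 91 \left(- 9 \left(-2 - 2\right)\right) - -1396 = - 91 \left(\left(-9\right) \left(-4\right)\right) + 1396 = \left(-91\right) 36 + 1396 = -3276 + 1396 = -1880$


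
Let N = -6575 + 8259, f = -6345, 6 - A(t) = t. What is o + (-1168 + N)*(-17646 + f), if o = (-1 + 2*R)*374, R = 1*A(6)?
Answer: -12379730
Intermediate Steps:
A(t) = 6 - t
R = 0 (R = 1*(6 - 1*6) = 1*(6 - 6) = 1*0 = 0)
N = 1684
o = -374 (o = (-1 + 2*0)*374 = (-1 + 0)*374 = -1*374 = -374)
o + (-1168 + N)*(-17646 + f) = -374 + (-1168 + 1684)*(-17646 - 6345) = -374 + 516*(-23991) = -374 - 12379356 = -12379730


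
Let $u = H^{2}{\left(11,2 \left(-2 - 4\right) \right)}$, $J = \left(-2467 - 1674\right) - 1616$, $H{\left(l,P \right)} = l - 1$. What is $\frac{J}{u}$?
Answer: $- \frac{5757}{100} \approx -57.57$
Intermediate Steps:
$H{\left(l,P \right)} = -1 + l$
$J = -5757$ ($J = -4141 - 1616 = -5757$)
$u = 100$ ($u = \left(-1 + 11\right)^{2} = 10^{2} = 100$)
$\frac{J}{u} = - \frac{5757}{100}$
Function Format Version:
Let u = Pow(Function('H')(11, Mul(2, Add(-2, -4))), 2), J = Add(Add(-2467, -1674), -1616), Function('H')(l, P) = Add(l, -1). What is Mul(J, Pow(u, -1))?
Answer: Rational(-5757, 100) ≈ -57.570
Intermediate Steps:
Function('H')(l, P) = Add(-1, l)
J = -5757 (J = Add(-4141, -1616) = -5757)
u = 100 (u = Pow(Add(-1, 11), 2) = Pow(10, 2) = 100)
Mul(J, Pow(u, -1)) = Mul(-5757, Pow(100, -1)) = Mul(-5757, Rational(1, 100)) = Rational(-5757, 100)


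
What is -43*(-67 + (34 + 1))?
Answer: 1376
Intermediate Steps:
-43*(-67 + (34 + 1)) = -43*(-67 + 35) = -43*(-32) = 1376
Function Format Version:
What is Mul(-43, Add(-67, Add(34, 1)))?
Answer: 1376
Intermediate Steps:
Mul(-43, Add(-67, Add(34, 1))) = Mul(-43, Add(-67, 35)) = Mul(-43, -32) = 1376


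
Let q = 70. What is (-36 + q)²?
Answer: 1156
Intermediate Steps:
(-36 + q)² = (-36 + 70)² = 34² = 1156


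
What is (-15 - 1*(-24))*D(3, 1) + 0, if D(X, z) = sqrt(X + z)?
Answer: 18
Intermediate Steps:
(-15 - 1*(-24))*D(3, 1) + 0 = (-15 - 1*(-24))*sqrt(3 + 1) + 0 = (-15 + 24)*sqrt(4) + 0 = 9*2 + 0 = 18 + 0 = 18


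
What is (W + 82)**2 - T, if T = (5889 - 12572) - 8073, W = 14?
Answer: 23972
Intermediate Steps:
T = -14756 (T = -6683 - 8073 = -14756)
(W + 82)**2 - T = (14 + 82)**2 - 1*(-14756) = 96**2 + 14756 = 9216 + 14756 = 23972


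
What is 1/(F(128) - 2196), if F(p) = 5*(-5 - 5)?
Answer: -1/2246 ≈ -0.00044524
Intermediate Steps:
F(p) = -50 (F(p) = 5*(-10) = -50)
1/(F(128) - 2196) = 1/(-50 - 2196) = 1/(-2246) = -1/2246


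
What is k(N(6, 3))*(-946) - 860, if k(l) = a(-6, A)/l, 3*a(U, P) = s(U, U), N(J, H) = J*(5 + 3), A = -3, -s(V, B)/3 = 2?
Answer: -9847/12 ≈ -820.58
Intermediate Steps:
s(V, B) = -6 (s(V, B) = -3*2 = -6)
N(J, H) = 8*J (N(J, H) = J*8 = 8*J)
a(U, P) = -2 (a(U, P) = (⅓)*(-6) = -2)
k(l) = -2/l
k(N(6, 3))*(-946) - 860 = -2/(8*6)*(-946) - 860 = -2/48*(-946) - 860 = -2*1/48*(-946) - 860 = -1/24*(-946) - 860 = 473/12 - 860 = -9847/12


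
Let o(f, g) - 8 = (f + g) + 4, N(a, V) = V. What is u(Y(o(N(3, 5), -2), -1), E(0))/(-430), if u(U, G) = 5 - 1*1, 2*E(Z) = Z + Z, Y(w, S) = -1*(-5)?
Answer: -2/215 ≈ -0.0093023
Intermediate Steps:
o(f, g) = 12 + f + g (o(f, g) = 8 + ((f + g) + 4) = 8 + (4 + f + g) = 12 + f + g)
Y(w, S) = 5
E(Z) = Z (E(Z) = (Z + Z)/2 = (2*Z)/2 = Z)
u(U, G) = 4 (u(U, G) = 5 - 1 = 4)
u(Y(o(N(3, 5), -2), -1), E(0))/(-430) = 4/(-430) = 4*(-1/430) = -2/215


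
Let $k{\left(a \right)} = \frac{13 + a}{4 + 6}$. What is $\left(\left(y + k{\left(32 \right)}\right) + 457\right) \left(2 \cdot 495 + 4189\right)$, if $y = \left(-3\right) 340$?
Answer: $- \frac{5784943}{2} \approx -2.8925 \cdot 10^{6}$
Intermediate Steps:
$y = -1020$
$k{\left(a \right)} = \frac{13}{10} + \frac{a}{10}$ ($k{\left(a \right)} = \frac{13 + a}{10} = \left(13 + a\right) \frac{1}{10} = \frac{13}{10} + \frac{a}{10}$)
$\left(\left(y + k{\left(32 \right)}\right) + 457\right) \left(2 \cdot 495 + 4189\right) = \left(\left(-1020 + \left(\frac{13}{10} + \frac{1}{10} \cdot 32\right)\right) + 457\right) \left(2 \cdot 495 + 4189\right) = \left(\left(-1020 + \left(\frac{13}{10} + \frac{16}{5}\right)\right) + 457\right) \left(990 + 4189\right) = \left(\left(-1020 + \frac{9}{2}\right) + 457\right) 5179 = \left(- \frac{2031}{2} + 457\right) 5179 = \left(- \frac{1117}{2}\right) 5179 = - \frac{5784943}{2}$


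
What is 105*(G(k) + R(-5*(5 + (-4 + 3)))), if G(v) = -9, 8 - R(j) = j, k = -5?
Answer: 1995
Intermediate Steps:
R(j) = 8 - j
105*(G(k) + R(-5*(5 + (-4 + 3)))) = 105*(-9 + (8 - (-5)*(5 + (-4 + 3)))) = 105*(-9 + (8 - (-5)*(5 - 1))) = 105*(-9 + (8 - (-5)*4)) = 105*(-9 + (8 - 1*(-20))) = 105*(-9 + (8 + 20)) = 105*(-9 + 28) = 105*19 = 1995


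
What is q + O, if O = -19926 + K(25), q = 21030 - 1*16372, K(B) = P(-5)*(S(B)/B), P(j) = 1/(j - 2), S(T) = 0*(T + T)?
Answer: -15268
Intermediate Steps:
S(T) = 0 (S(T) = 0*(2*T) = 0)
P(j) = 1/(-2 + j)
K(B) = 0 (K(B) = (0/B)/(-2 - 5) = 0/(-7) = -1/7*0 = 0)
q = 4658 (q = 21030 - 16372 = 4658)
O = -19926 (O = -19926 + 0 = -19926)
q + O = 4658 - 19926 = -15268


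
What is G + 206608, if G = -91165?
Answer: 115443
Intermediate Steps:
G + 206608 = -91165 + 206608 = 115443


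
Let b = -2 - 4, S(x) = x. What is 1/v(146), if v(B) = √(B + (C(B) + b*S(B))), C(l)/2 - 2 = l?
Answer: -I*√434/434 ≈ -0.048002*I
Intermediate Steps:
b = -6
C(l) = 4 + 2*l
v(B) = √(4 - 3*B) (v(B) = √(B + ((4 + 2*B) - 6*B)) = √(B + (4 - 4*B)) = √(4 - 3*B))
1/v(146) = 1/(√(4 - 3*146)) = 1/(√(4 - 438)) = 1/(√(-434)) = 1/(I*√434) = -I*√434/434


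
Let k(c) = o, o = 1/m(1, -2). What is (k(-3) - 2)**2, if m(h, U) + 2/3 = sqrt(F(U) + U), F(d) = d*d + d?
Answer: 49/4 ≈ 12.250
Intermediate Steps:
F(d) = d + d**2 (F(d) = d**2 + d = d + d**2)
m(h, U) = -2/3 + sqrt(U + U*(1 + U)) (m(h, U) = -2/3 + sqrt(U*(1 + U) + U) = -2/3 + sqrt(U + U*(1 + U)))
o = -3/2 (o = 1/(-2/3 + sqrt(-2*(2 - 2))) = 1/(-2/3 + sqrt(-2*0)) = 1/(-2/3 + sqrt(0)) = 1/(-2/3 + 0) = 1/(-2/3) = -3/2 ≈ -1.5000)
k(c) = -3/2
(k(-3) - 2)**2 = (-3/2 - 2)**2 = (-7/2)**2 = 49/4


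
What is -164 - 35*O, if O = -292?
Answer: 10056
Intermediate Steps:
-164 - 35*O = -164 - 35*(-292) = -164 + 10220 = 10056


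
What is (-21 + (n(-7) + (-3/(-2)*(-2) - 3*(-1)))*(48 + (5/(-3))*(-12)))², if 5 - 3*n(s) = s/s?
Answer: 43681/9 ≈ 4853.4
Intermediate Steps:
n(s) = 4/3 (n(s) = 5/3 - s/(3*s) = 5/3 - ⅓*1 = 5/3 - ⅓ = 4/3)
(-21 + (n(-7) + (-3/(-2)*(-2) - 3*(-1)))*(48 + (5/(-3))*(-12)))² = (-21 + (4/3 + (-3/(-2)*(-2) - 3*(-1)))*(48 + (5/(-3))*(-12)))² = (-21 + (4/3 + (-3*(-½)*(-2) + 3))*(48 + (5*(-⅓))*(-12)))² = (-21 + (4/3 + ((3/2)*(-2) + 3))*(48 - 5/3*(-12)))² = (-21 + (4/3 + (-3 + 3))*(48 + 20))² = (-21 + (4/3 + 0)*68)² = (-21 + (4/3)*68)² = (-21 + 272/3)² = (209/3)² = 43681/9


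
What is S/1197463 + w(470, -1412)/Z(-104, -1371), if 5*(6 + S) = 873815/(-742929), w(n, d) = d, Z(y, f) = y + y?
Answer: 314039145280307/46260759434604 ≈ 6.7885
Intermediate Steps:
Z(y, f) = 2*y
S = -4632337/742929 (S = -6 + (873815/(-742929))/5 = -6 + (873815*(-1/742929))/5 = -6 + (1/5)*(-873815/742929) = -6 - 174763/742929 = -4632337/742929 ≈ -6.2352)
S/1197463 + w(470, -1412)/Z(-104, -1371) = -4632337/742929/1197463 - 1412/(2*(-104)) = -4632337/742929*1/1197463 - 1412/(-208) = -4632337/889629989127 - 1412*(-1/208) = -4632337/889629989127 + 353/52 = 314039145280307/46260759434604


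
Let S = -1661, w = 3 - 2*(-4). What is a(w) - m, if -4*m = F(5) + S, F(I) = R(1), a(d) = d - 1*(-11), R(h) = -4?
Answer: -1577/4 ≈ -394.25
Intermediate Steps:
w = 11 (w = 3 + 8 = 11)
a(d) = 11 + d (a(d) = d + 11 = 11 + d)
F(I) = -4
m = 1665/4 (m = -(-4 - 1661)/4 = -¼*(-1665) = 1665/4 ≈ 416.25)
a(w) - m = (11 + 11) - 1*1665/4 = 22 - 1665/4 = -1577/4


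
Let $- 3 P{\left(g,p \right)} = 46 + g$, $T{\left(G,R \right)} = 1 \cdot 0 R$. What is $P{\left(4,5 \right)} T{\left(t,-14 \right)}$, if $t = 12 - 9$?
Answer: $0$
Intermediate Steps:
$t = 3$
$T{\left(G,R \right)} = 0$ ($T{\left(G,R \right)} = 0 R = 0$)
$P{\left(g,p \right)} = - \frac{46}{3} - \frac{g}{3}$ ($P{\left(g,p \right)} = - \frac{46 + g}{3} = - \frac{46}{3} - \frac{g}{3}$)
$P{\left(4,5 \right)} T{\left(t,-14 \right)} = \left(- \frac{46}{3} - \frac{4}{3}\right) 0 = \left(- \frac{50}{3}\right) 0 = 0$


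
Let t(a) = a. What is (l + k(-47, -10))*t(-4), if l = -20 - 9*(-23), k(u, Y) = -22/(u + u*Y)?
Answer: -316316/423 ≈ -747.79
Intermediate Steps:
k(u, Y) = -22/(u + Y*u)
l = 187 (l = -20 + 207 = 187)
(l + k(-47, -10))*t(-4) = (187 - 22/(-47*(1 - 10)))*(-4) = (187 - 22*(-1/47)/(-9))*(-4) = (187 - 22*(-1/47)*(-1/9))*(-4) = (187 - 22/423)*(-4) = (79079/423)*(-4) = -316316/423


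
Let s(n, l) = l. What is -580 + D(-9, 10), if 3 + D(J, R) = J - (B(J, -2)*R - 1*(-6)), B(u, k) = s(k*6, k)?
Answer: -578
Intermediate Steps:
B(u, k) = k
D(J, R) = -9 + J + 2*R (D(J, R) = -3 + (J - (-2*R - 1*(-6))) = -3 + (J - (-2*R + 6)) = -3 + (J - (6 - 2*R)) = -3 + (J + (-6 + 2*R)) = -3 + (-6 + J + 2*R) = -9 + J + 2*R)
-580 + D(-9, 10) = -580 + (-9 - 9 + 2*10) = -580 + (-9 - 9 + 20) = -580 + 2 = -578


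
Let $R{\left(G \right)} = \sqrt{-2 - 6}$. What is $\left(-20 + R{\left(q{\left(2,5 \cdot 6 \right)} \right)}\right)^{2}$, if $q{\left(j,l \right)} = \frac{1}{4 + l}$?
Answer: $392 - 80 i \sqrt{2} \approx 392.0 - 113.14 i$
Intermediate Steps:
$R{\left(G \right)} = 2 i \sqrt{2}$ ($R{\left(G \right)} = \sqrt{-8} = 2 i \sqrt{2}$)
$\left(-20 + R{\left(q{\left(2,5 \cdot 6 \right)} \right)}\right)^{2} = \left(-20 + 2 i \sqrt{2}\right)^{2}$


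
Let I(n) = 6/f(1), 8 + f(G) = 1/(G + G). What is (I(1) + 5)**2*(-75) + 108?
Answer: -1215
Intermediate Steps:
f(G) = -8 + 1/(2*G) (f(G) = -8 + 1/(G + G) = -8 + 1/(2*G))
I(n) = -4/5 (I(n) = 6/(-8 + (1/2)/1) = 6/(-8 + (1/2)*1) = 6/(-8 + 1/2) = 6/(-15/2) = 6*(-2/15) = -4/5)
(I(1) + 5)**2*(-75) + 108 = (-4/5 + 5)**2*(-75) + 108 = (21/5)**2*(-75) + 108 = (441/25)*(-75) + 108 = -1323 + 108 = -1215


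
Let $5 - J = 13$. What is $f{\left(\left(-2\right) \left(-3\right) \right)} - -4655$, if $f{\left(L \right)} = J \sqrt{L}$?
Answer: $4655 - 8 \sqrt{6} \approx 4635.4$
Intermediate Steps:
$J = -8$ ($J = 5 - 13 = -8$)
$f{\left(L \right)} = - 8 \sqrt{L}$
$f{\left(\left(-2\right) \left(-3\right) \right)} - -4655 = - 8 \sqrt{\left(-2\right) \left(-3\right)} - -4655 = - 8 \sqrt{6} + 4655 = 4655 - 8 \sqrt{6}$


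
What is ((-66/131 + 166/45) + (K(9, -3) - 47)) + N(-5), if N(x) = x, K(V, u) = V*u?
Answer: -446929/5895 ≈ -75.815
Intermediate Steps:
((-66/131 + 166/45) + (K(9, -3) - 47)) + N(-5) = ((-66/131 + 166/45) + (9*(-3) - 47)) - 5 = ((-66*1/131 + 166*(1/45)) + (-27 - 47)) - 5 = ((-66/131 + 166/45) - 74) - 5 = (18776/5895 - 74) - 5 = -417454/5895 - 5 = -446929/5895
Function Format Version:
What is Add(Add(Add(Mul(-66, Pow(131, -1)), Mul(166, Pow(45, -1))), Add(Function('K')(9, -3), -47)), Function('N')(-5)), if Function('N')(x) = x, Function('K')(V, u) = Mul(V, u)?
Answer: Rational(-446929, 5895) ≈ -75.815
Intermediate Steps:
Add(Add(Add(Mul(-66, Pow(131, -1)), Mul(166, Pow(45, -1))), Add(Function('K')(9, -3), -47)), Function('N')(-5)) = Add(Add(Add(Mul(-66, Pow(131, -1)), Mul(166, Pow(45, -1))), Add(Mul(9, -3), -47)), -5) = Add(Add(Add(Mul(-66, Rational(1, 131)), Mul(166, Rational(1, 45))), Add(-27, -47)), -5) = Add(Add(Add(Rational(-66, 131), Rational(166, 45)), -74), -5) = Add(Add(Rational(18776, 5895), -74), -5) = Add(Rational(-417454, 5895), -5) = Rational(-446929, 5895)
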